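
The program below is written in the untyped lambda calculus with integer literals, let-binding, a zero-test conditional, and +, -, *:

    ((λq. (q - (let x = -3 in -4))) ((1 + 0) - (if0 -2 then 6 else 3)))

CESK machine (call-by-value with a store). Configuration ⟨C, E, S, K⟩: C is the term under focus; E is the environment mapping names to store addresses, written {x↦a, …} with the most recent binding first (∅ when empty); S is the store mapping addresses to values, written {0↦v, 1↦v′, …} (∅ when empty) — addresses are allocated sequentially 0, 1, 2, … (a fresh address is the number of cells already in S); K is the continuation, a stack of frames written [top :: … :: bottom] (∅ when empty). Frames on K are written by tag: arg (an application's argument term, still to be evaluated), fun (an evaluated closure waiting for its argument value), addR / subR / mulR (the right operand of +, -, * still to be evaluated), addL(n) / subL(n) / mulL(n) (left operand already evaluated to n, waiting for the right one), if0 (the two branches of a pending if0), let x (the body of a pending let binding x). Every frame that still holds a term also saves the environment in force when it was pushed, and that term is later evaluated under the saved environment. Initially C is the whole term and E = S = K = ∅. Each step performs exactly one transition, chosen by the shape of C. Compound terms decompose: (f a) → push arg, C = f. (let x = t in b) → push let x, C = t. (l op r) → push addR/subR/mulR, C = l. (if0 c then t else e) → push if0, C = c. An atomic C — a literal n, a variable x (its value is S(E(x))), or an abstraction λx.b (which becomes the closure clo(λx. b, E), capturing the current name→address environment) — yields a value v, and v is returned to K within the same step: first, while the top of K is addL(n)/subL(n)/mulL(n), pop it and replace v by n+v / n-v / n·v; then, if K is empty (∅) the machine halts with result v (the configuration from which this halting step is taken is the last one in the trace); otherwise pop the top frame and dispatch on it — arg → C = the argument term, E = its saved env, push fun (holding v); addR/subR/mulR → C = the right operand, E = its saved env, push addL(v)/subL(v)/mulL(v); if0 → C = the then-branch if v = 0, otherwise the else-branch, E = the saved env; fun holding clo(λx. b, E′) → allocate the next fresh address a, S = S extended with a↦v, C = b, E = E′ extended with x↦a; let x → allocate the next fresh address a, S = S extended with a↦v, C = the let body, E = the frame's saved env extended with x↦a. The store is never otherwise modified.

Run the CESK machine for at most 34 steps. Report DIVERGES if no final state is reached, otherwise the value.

[0] [C=((λq. (q - (let x = -3 in -4))) ((1 + 0) - (if0 -2 then 6 else 3))) | E=∅ | S=∅ | K=∅]
[1] [C=(λq. (q - (let x = -3 in -4))) | E=∅ | S=∅ | K=[arg]]
[2] [C=((1 + 0) - (if0 -2 then 6 else 3)) | E=∅ | S=∅ | K=[fun]]
[3] [C=(1 + 0) | E=∅ | S=∅ | K=[subR :: fun]]
[4] [C=1 | E=∅ | S=∅ | K=[addR :: subR :: fun]]
[5] [C=0 | E=∅ | S=∅ | K=[addL(1) :: subR :: fun]]
[6] [C=(if0 -2 then 6 else 3) | E=∅ | S=∅ | K=[subL(1) :: fun]]
[7] [C=-2 | E=∅ | S=∅ | K=[if0 :: subL(1) :: fun]]
[8] [C=3 | E=∅ | S=∅ | K=[subL(1) :: fun]]
[9] [C=(q - (let x = -3 in -4)) | E={q↦0} | S={0↦-2} | K=∅]
[10] [C=q | E={q↦0} | S={0↦-2} | K=[subR]]
[11] [C=(let x = -3 in -4) | E={q↦0} | S={0↦-2} | K=[subL(-2)]]
[12] [C=-3 | E={q↦0} | S={0↦-2} | K=[let x :: subL(-2)]]
[13] [C=-4 | E={x↦1, q↦0} | S={0↦-2, 1↦-3} | K=[subL(-2)]]
→ final value 2

Answer: 2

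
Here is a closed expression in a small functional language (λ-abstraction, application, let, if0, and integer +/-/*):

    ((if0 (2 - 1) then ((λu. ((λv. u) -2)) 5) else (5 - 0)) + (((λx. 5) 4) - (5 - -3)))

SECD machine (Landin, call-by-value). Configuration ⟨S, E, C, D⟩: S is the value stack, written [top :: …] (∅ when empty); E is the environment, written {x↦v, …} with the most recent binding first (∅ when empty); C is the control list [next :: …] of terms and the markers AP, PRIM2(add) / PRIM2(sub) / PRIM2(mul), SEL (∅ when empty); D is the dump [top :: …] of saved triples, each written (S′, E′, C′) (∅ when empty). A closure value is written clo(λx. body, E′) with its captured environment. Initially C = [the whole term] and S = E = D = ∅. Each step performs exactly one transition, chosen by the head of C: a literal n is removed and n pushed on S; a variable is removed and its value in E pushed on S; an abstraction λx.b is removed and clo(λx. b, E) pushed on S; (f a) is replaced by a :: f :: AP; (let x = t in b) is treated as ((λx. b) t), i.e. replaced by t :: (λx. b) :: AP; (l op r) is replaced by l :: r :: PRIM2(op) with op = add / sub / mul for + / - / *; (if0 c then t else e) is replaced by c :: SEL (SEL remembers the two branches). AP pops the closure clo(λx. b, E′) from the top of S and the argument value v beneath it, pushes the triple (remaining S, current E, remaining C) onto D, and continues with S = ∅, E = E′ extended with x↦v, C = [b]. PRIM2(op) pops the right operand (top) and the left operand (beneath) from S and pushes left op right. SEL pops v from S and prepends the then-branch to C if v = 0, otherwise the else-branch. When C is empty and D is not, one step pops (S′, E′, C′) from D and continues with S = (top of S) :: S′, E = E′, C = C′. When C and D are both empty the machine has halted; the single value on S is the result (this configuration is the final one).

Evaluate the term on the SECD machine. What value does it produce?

t=0: <S=∅, E=∅, C=[((if0 (2 - 1) then ((λu. ((λv. u) -2)) 5) else (5 - 0)) + (((λx. 5) 4) - (5 - -3)))], D=∅>
t=1: <S=∅, E=∅, C=[(if0 (2 - 1) then ((λu. ((λv. u) -2)) 5) else (5 - 0)) :: (((λx. 5) 4) - (5 - -3)) :: PRIM2(add)], D=∅>
t=2: <S=∅, E=∅, C=[(2 - 1) :: SEL :: (((λx. 5) 4) - (5 - -3)) :: PRIM2(add)], D=∅>
t=3: <S=∅, E=∅, C=[2 :: 1 :: PRIM2(sub) :: SEL :: (((λx. 5) 4) - (5 - -3)) :: PRIM2(add)], D=∅>
t=4: <S=[2], E=∅, C=[1 :: PRIM2(sub) :: SEL :: (((λx. 5) 4) - (5 - -3)) :: PRIM2(add)], D=∅>
t=5: <S=[1 :: 2], E=∅, C=[PRIM2(sub) :: SEL :: (((λx. 5) 4) - (5 - -3)) :: PRIM2(add)], D=∅>
t=6: <S=[1], E=∅, C=[SEL :: (((λx. 5) 4) - (5 - -3)) :: PRIM2(add)], D=∅>
t=7: <S=∅, E=∅, C=[(5 - 0) :: (((λx. 5) 4) - (5 - -3)) :: PRIM2(add)], D=∅>
t=8: <S=∅, E=∅, C=[5 :: 0 :: PRIM2(sub) :: (((λx. 5) 4) - (5 - -3)) :: PRIM2(add)], D=∅>
t=9: <S=[5], E=∅, C=[0 :: PRIM2(sub) :: (((λx. 5) 4) - (5 - -3)) :: PRIM2(add)], D=∅>
t=10: <S=[0 :: 5], E=∅, C=[PRIM2(sub) :: (((λx. 5) 4) - (5 - -3)) :: PRIM2(add)], D=∅>
t=11: <S=[5], E=∅, C=[(((λx. 5) 4) - (5 - -3)) :: PRIM2(add)], D=∅>
t=12: <S=[5], E=∅, C=[((λx. 5) 4) :: (5 - -3) :: PRIM2(sub) :: PRIM2(add)], D=∅>
t=13: <S=[5], E=∅, C=[4 :: (λx. 5) :: AP :: (5 - -3) :: PRIM2(sub) :: PRIM2(add)], D=∅>
t=14: <S=[4 :: 5], E=∅, C=[(λx. 5) :: AP :: (5 - -3) :: PRIM2(sub) :: PRIM2(add)], D=∅>
t=15: <S=[clo(λx. 5, ∅) :: 4 :: 5], E=∅, C=[AP :: (5 - -3) :: PRIM2(sub) :: PRIM2(add)], D=∅>
t=16: <S=∅, E={x↦4}, C=[5], D=[([5], ∅, [(5 - -3) :: PRIM2(sub) :: PRIM2(add)])]>
t=17: <S=[5], E={x↦4}, C=∅, D=[([5], ∅, [(5 - -3) :: PRIM2(sub) :: PRIM2(add)])]>
t=18: <S=[5 :: 5], E=∅, C=[(5 - -3) :: PRIM2(sub) :: PRIM2(add)], D=∅>
t=19: <S=[5 :: 5], E=∅, C=[5 :: -3 :: PRIM2(sub) :: PRIM2(sub) :: PRIM2(add)], D=∅>
t=20: <S=[5 :: 5 :: 5], E=∅, C=[-3 :: PRIM2(sub) :: PRIM2(sub) :: PRIM2(add)], D=∅>
t=21: <S=[-3 :: 5 :: 5 :: 5], E=∅, C=[PRIM2(sub) :: PRIM2(sub) :: PRIM2(add)], D=∅>
t=22: <S=[8 :: 5 :: 5], E=∅, C=[PRIM2(sub) :: PRIM2(add)], D=∅>
t=23: <S=[-3 :: 5], E=∅, C=[PRIM2(add)], D=∅>
t=24: <S=[2], E=∅, C=∅, D=∅>
→ final value 2

Answer: 2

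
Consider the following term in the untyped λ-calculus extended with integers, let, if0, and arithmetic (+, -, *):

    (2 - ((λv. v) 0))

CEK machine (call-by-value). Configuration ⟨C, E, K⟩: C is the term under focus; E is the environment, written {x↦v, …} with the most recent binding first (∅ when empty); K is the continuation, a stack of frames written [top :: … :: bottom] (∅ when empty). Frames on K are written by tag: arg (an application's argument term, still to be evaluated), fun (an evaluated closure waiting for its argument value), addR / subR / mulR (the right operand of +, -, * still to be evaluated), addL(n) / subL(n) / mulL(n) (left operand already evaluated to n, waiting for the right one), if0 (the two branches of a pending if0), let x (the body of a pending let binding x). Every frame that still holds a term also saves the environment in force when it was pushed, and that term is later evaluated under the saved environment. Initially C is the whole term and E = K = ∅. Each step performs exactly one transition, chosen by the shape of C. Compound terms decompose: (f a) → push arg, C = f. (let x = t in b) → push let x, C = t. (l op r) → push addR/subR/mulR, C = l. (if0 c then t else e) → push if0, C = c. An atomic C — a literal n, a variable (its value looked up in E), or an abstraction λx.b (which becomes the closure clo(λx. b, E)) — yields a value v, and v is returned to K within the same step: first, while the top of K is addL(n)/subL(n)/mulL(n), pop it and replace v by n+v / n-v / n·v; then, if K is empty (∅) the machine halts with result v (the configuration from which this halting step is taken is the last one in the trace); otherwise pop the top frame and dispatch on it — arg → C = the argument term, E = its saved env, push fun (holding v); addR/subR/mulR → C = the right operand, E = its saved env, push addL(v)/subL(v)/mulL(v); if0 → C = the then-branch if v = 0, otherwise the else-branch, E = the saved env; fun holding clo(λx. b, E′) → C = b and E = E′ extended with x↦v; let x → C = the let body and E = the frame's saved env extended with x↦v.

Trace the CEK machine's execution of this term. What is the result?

Answer: 2

Execution trace:
[0] <C=(2 - ((λv. v) 0)), E=∅, K=∅>
[1] <C=2, E=∅, K=[subR]>
[2] <C=((λv. v) 0), E=∅, K=[subL(2)]>
[3] <C=(λv. v), E=∅, K=[arg :: subL(2)]>
[4] <C=0, E=∅, K=[fun :: subL(2)]>
[5] <C=v, E={v↦0}, K=[subL(2)]>
→ final value 2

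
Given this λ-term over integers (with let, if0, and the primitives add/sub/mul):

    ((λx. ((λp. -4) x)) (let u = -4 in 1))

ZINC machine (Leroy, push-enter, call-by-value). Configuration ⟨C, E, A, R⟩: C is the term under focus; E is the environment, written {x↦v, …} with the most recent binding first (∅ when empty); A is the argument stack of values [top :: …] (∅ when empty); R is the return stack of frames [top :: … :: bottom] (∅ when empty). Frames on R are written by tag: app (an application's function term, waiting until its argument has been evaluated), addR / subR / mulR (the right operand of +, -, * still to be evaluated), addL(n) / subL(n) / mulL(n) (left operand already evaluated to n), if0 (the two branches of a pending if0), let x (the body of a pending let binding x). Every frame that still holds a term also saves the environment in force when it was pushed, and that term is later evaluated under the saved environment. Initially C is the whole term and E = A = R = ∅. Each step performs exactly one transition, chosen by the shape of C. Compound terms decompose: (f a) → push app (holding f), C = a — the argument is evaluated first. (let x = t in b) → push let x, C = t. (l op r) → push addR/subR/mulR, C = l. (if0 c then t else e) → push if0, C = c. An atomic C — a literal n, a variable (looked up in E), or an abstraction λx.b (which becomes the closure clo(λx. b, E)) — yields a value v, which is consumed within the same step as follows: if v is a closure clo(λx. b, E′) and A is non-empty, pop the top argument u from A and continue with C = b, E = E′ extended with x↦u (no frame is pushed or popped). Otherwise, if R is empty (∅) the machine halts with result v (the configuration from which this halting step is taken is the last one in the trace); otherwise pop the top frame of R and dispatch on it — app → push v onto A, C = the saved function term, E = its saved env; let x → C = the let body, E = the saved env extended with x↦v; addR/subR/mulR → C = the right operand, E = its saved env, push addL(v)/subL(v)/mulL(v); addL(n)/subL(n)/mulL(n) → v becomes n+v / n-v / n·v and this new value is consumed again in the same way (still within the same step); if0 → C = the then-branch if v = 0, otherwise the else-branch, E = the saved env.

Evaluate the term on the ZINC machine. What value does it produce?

[0] [C=((λx. ((λp. -4) x)) (let u = -4 in 1)) | E=∅ | A=∅ | R=∅]
[1] [C=(let u = -4 in 1) | E=∅ | A=∅ | R=[app]]
[2] [C=-4 | E=∅ | A=∅ | R=[let u :: app]]
[3] [C=1 | E={u↦-4} | A=∅ | R=[app]]
[4] [C=(λx. ((λp. -4) x)) | E=∅ | A=[1] | R=∅]
[5] [C=((λp. -4) x) | E={x↦1} | A=∅ | R=∅]
[6] [C=x | E={x↦1} | A=∅ | R=[app]]
[7] [C=(λp. -4) | E={x↦1} | A=[1] | R=∅]
[8] [C=-4 | E={p↦1, x↦1} | A=∅ | R=∅]
→ final value -4

Answer: -4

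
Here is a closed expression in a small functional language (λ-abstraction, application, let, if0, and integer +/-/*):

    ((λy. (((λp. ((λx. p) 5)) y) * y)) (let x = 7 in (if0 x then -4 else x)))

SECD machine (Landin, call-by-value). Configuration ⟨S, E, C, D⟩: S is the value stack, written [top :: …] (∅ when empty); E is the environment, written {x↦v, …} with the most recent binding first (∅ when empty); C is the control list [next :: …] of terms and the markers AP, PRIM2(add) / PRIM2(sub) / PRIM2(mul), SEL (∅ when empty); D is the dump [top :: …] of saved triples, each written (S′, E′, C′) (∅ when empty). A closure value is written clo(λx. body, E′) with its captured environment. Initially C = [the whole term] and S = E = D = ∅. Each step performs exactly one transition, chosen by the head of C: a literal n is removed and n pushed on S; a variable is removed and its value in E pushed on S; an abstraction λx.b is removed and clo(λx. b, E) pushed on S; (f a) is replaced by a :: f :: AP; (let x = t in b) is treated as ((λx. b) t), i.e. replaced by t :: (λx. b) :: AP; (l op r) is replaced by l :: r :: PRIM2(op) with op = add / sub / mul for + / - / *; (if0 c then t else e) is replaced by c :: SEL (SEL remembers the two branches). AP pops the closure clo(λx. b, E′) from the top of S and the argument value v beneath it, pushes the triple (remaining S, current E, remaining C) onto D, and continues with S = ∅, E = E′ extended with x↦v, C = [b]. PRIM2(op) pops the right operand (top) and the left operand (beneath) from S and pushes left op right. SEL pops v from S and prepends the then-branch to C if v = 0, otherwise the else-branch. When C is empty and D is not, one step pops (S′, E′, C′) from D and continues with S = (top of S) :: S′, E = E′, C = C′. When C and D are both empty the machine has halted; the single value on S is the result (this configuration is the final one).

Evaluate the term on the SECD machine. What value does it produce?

[0] ⟨S=∅; E=∅; C=[((λy. (((λp. ((λx. p) 5)) y) * y)) (let x = 7 in (if0 x then -4 else x)))]; D=∅⟩
[1] ⟨S=∅; E=∅; C=[(let x = 7 in (if0 x then -4 else x)) :: (λy. (((λp. ((λx. p) 5)) y) * y)) :: AP]; D=∅⟩
[2] ⟨S=∅; E=∅; C=[7 :: (λx. (if0 x then -4 else x)) :: AP :: (λy. (((λp. ((λx. p) 5)) y) * y)) :: AP]; D=∅⟩
[3] ⟨S=[7]; E=∅; C=[(λx. (if0 x then -4 else x)) :: AP :: (λy. (((λp. ((λx. p) 5)) y) * y)) :: AP]; D=∅⟩
[4] ⟨S=[clo(λx. (if0 x then -4 else x), ∅) :: 7]; E=∅; C=[AP :: (λy. (((λp. ((λx. p) 5)) y) * y)) :: AP]; D=∅⟩
[5] ⟨S=∅; E={x↦7}; C=[(if0 x then -4 else x)]; D=[(∅, ∅, [(λy. (((λp. ((λx. p) 5)) y) * y)) :: AP])]⟩
[6] ⟨S=∅; E={x↦7}; C=[x :: SEL]; D=[(∅, ∅, [(λy. (((λp. ((λx. p) 5)) y) * y)) :: AP])]⟩
[7] ⟨S=[7]; E={x↦7}; C=[SEL]; D=[(∅, ∅, [(λy. (((λp. ((λx. p) 5)) y) * y)) :: AP])]⟩
[8] ⟨S=∅; E={x↦7}; C=[x]; D=[(∅, ∅, [(λy. (((λp. ((λx. p) 5)) y) * y)) :: AP])]⟩
[9] ⟨S=[7]; E={x↦7}; C=∅; D=[(∅, ∅, [(λy. (((λp. ((λx. p) 5)) y) * y)) :: AP])]⟩
[10] ⟨S=[7]; E=∅; C=[(λy. (((λp. ((λx. p) 5)) y) * y)) :: AP]; D=∅⟩
[11] ⟨S=[clo(λy. (((λp. ((λx. p) 5)) y) * y), ∅) :: 7]; E=∅; C=[AP]; D=∅⟩
[12] ⟨S=∅; E={y↦7}; C=[(((λp. ((λx. p) 5)) y) * y)]; D=[(∅, ∅, ∅)]⟩
[13] ⟨S=∅; E={y↦7}; C=[((λp. ((λx. p) 5)) y) :: y :: PRIM2(mul)]; D=[(∅, ∅, ∅)]⟩
[14] ⟨S=∅; E={y↦7}; C=[y :: (λp. ((λx. p) 5)) :: AP :: y :: PRIM2(mul)]; D=[(∅, ∅, ∅)]⟩
[15] ⟨S=[7]; E={y↦7}; C=[(λp. ((λx. p) 5)) :: AP :: y :: PRIM2(mul)]; D=[(∅, ∅, ∅)]⟩
[16] ⟨S=[clo(λp. ((λx. p) 5), {y↦7}) :: 7]; E={y↦7}; C=[AP :: y :: PRIM2(mul)]; D=[(∅, ∅, ∅)]⟩
[17] ⟨S=∅; E={p↦7, y↦7}; C=[((λx. p) 5)]; D=[(∅, {y↦7}, [y :: PRIM2(mul)]) :: (∅, ∅, ∅)]⟩
[18] ⟨S=∅; E={p↦7, y↦7}; C=[5 :: (λx. p) :: AP]; D=[(∅, {y↦7}, [y :: PRIM2(mul)]) :: (∅, ∅, ∅)]⟩
[19] ⟨S=[5]; E={p↦7, y↦7}; C=[(λx. p) :: AP]; D=[(∅, {y↦7}, [y :: PRIM2(mul)]) :: (∅, ∅, ∅)]⟩
[20] ⟨S=[clo(λx. p, {p↦7, y↦7}) :: 5]; E={p↦7, y↦7}; C=[AP]; D=[(∅, {y↦7}, [y :: PRIM2(mul)]) :: (∅, ∅, ∅)]⟩
[21] ⟨S=∅; E={x↦5, p↦7, y↦7}; C=[p]; D=[(∅, {p↦7, y↦7}, ∅) :: (∅, {y↦7}, [y :: PRIM2(mul)]) :: (∅, ∅, ∅)]⟩
[22] ⟨S=[7]; E={x↦5, p↦7, y↦7}; C=∅; D=[(∅, {p↦7, y↦7}, ∅) :: (∅, {y↦7}, [y :: PRIM2(mul)]) :: (∅, ∅, ∅)]⟩
[23] ⟨S=[7]; E={p↦7, y↦7}; C=∅; D=[(∅, {y↦7}, [y :: PRIM2(mul)]) :: (∅, ∅, ∅)]⟩
[24] ⟨S=[7]; E={y↦7}; C=[y :: PRIM2(mul)]; D=[(∅, ∅, ∅)]⟩
[25] ⟨S=[7 :: 7]; E={y↦7}; C=[PRIM2(mul)]; D=[(∅, ∅, ∅)]⟩
[26] ⟨S=[49]; E={y↦7}; C=∅; D=[(∅, ∅, ∅)]⟩
[27] ⟨S=[49]; E=∅; C=∅; D=∅⟩
→ final value 49

Answer: 49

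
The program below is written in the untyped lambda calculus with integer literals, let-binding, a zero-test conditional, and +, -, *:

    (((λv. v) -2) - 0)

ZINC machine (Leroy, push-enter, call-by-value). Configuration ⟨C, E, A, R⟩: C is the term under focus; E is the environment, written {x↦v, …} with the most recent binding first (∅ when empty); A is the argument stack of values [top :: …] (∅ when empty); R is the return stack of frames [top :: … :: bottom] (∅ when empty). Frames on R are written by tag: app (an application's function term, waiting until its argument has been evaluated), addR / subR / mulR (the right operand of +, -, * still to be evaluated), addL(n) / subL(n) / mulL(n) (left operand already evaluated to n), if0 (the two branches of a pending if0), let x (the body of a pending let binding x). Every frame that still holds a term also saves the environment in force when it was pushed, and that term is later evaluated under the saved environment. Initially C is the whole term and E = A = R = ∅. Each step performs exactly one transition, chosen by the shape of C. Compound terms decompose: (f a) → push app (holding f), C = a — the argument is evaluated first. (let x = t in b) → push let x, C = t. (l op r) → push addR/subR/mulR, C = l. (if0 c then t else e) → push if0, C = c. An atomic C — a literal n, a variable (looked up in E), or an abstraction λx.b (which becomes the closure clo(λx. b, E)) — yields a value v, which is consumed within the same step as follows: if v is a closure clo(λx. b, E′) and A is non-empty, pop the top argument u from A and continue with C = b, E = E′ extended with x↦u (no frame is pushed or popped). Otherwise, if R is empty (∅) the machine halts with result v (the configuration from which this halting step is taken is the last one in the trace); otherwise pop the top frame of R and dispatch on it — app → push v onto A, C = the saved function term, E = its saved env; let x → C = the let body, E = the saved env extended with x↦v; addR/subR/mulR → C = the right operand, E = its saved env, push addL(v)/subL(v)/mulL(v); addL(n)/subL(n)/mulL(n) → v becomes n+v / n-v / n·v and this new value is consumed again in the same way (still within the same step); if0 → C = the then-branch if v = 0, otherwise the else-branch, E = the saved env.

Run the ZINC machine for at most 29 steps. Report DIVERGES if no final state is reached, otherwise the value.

[0] <C=(((λv. v) -2) - 0), E=∅, A=∅, R=∅>
[1] <C=((λv. v) -2), E=∅, A=∅, R=[subR]>
[2] <C=-2, E=∅, A=∅, R=[app :: subR]>
[3] <C=(λv. v), E=∅, A=[-2], R=[subR]>
[4] <C=v, E={v↦-2}, A=∅, R=[subR]>
[5] <C=0, E=∅, A=∅, R=[subL(-2)]>
→ final value -2

Answer: -2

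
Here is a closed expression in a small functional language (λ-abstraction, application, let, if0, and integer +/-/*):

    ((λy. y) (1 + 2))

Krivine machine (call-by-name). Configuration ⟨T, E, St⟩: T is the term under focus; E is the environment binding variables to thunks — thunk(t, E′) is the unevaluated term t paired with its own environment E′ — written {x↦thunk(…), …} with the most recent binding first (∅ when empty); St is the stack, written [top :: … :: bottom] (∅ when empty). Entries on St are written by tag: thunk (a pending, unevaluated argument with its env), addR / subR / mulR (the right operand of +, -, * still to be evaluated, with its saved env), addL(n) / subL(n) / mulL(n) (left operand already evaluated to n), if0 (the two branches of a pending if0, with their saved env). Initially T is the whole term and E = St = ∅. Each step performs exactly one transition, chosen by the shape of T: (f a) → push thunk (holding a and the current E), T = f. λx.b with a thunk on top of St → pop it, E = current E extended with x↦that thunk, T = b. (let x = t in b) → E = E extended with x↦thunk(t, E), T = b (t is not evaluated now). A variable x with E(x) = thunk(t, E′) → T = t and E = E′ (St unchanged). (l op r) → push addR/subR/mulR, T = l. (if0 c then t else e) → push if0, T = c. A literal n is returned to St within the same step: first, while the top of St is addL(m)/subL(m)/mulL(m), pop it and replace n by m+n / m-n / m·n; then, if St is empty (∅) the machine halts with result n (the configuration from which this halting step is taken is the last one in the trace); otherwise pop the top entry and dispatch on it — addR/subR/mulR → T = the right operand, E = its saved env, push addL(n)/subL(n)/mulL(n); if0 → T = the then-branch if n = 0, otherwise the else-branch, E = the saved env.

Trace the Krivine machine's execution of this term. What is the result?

Answer: 3

Execution trace:
step 0: ⟨T=((λy. y) (1 + 2)); E=∅; St=∅⟩
step 1: ⟨T=(λy. y); E=∅; St=[thunk]⟩
step 2: ⟨T=y; E={y↦thunk((1 + 2), ∅)}; St=∅⟩
step 3: ⟨T=(1 + 2); E=∅; St=∅⟩
step 4: ⟨T=1; E=∅; St=[addR]⟩
step 5: ⟨T=2; E=∅; St=[addL(1)]⟩
→ final value 3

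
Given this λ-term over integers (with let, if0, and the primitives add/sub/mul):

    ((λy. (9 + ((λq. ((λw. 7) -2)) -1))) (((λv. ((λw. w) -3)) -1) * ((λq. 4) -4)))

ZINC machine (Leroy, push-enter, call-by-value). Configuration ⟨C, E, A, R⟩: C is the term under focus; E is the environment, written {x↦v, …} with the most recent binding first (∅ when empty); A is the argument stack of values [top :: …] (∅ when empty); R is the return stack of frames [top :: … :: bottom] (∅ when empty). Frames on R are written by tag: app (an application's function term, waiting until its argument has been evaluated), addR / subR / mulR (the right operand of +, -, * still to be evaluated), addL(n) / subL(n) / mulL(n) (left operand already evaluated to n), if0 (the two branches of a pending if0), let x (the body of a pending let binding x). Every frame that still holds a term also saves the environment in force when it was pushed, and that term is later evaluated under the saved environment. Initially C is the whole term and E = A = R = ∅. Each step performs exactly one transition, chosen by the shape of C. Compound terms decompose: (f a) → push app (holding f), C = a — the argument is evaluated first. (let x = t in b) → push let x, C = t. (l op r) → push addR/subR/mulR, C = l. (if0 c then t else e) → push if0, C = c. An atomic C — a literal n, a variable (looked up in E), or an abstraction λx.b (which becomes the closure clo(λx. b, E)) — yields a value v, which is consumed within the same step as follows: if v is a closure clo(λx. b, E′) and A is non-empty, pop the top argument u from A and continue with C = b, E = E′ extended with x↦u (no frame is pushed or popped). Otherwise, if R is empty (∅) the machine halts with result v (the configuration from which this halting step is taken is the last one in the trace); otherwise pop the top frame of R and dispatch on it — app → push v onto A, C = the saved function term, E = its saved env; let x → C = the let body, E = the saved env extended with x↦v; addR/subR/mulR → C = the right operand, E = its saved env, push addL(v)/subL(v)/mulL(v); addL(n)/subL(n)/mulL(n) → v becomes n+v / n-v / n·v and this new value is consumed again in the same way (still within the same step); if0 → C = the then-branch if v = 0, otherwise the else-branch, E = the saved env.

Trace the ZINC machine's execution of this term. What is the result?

Answer: 16

Machine steps:
[0] [C=((λy. (9 + ((λq. ((λw. 7) -2)) -1))) (((λv. ((λw. w) -3)) -1) * ((λq. 4) -4))) | E=∅ | A=∅ | R=∅]
[1] [C=(((λv. ((λw. w) -3)) -1) * ((λq. 4) -4)) | E=∅ | A=∅ | R=[app]]
[2] [C=((λv. ((λw. w) -3)) -1) | E=∅ | A=∅ | R=[mulR :: app]]
[3] [C=-1 | E=∅ | A=∅ | R=[app :: mulR :: app]]
[4] [C=(λv. ((λw. w) -3)) | E=∅ | A=[-1] | R=[mulR :: app]]
[5] [C=((λw. w) -3) | E={v↦-1} | A=∅ | R=[mulR :: app]]
[6] [C=-3 | E={v↦-1} | A=∅ | R=[app :: mulR :: app]]
[7] [C=(λw. w) | E={v↦-1} | A=[-3] | R=[mulR :: app]]
[8] [C=w | E={w↦-3, v↦-1} | A=∅ | R=[mulR :: app]]
[9] [C=((λq. 4) -4) | E=∅ | A=∅ | R=[mulL(-3) :: app]]
[10] [C=-4 | E=∅ | A=∅ | R=[app :: mulL(-3) :: app]]
[11] [C=(λq. 4) | E=∅ | A=[-4] | R=[mulL(-3) :: app]]
[12] [C=4 | E={q↦-4} | A=∅ | R=[mulL(-3) :: app]]
[13] [C=(λy. (9 + ((λq. ((λw. 7) -2)) -1))) | E=∅ | A=[-12] | R=∅]
[14] [C=(9 + ((λq. ((λw. 7) -2)) -1)) | E={y↦-12} | A=∅ | R=∅]
[15] [C=9 | E={y↦-12} | A=∅ | R=[addR]]
[16] [C=((λq. ((λw. 7) -2)) -1) | E={y↦-12} | A=∅ | R=[addL(9)]]
[17] [C=-1 | E={y↦-12} | A=∅ | R=[app :: addL(9)]]
[18] [C=(λq. ((λw. 7) -2)) | E={y↦-12} | A=[-1] | R=[addL(9)]]
[19] [C=((λw. 7) -2) | E={q↦-1, y↦-12} | A=∅ | R=[addL(9)]]
[20] [C=-2 | E={q↦-1, y↦-12} | A=∅ | R=[app :: addL(9)]]
[21] [C=(λw. 7) | E={q↦-1, y↦-12} | A=[-2] | R=[addL(9)]]
[22] [C=7 | E={w↦-2, q↦-1, y↦-12} | A=∅ | R=[addL(9)]]
→ final value 16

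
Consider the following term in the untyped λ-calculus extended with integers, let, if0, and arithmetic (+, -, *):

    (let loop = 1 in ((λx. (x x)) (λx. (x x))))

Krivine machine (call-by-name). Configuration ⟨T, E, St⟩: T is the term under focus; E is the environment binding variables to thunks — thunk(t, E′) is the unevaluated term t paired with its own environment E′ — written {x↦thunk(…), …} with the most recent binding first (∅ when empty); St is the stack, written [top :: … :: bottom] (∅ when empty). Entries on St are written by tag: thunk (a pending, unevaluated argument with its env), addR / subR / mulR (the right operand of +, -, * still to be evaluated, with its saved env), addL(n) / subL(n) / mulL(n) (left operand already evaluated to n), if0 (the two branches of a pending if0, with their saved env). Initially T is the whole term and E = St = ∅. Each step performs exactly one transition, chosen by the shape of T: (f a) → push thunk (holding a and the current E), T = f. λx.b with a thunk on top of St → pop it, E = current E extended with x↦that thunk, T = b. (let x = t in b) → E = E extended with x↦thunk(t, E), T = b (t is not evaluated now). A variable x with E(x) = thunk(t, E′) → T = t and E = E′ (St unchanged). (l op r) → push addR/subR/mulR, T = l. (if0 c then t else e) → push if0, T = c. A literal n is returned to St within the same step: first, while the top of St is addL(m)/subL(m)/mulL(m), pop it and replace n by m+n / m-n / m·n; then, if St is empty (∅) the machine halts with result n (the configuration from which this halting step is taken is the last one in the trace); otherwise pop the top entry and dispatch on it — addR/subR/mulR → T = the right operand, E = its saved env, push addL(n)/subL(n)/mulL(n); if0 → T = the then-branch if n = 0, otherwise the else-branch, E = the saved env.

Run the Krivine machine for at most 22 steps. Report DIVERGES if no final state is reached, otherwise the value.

Answer: DIVERGES (no final state within 22 steps)

Execution trace:
[0] <T=(let loop = 1 in ((λx. (x x)) (λx. (x x)))), E=∅, St=∅>
[1] <T=((λx. (x x)) (λx. (x x))), E={loop↦thunk(1, ∅)}, St=∅>
[2] <T=(λx. (x x)), E={loop↦thunk(1, ∅)}, St=[thunk]>
[3] <T=(x x), E={x↦thunk((λx. (x x)), {loop↦thunk(1, ∅)}), loop↦thunk(1, ∅)}, St=∅>
[4] <T=x, E={x↦thunk((λx. (x x)), {loop↦thunk(1, ∅)}), loop↦thunk(1, ∅)}, St=[thunk]>
[5] <T=(λx. (x x)), E={loop↦thunk(1, ∅)}, St=[thunk]>
[6] <T=(x x), E={x↦thunk(x, {x↦thunk((λx. (x x)), {loop↦thunk(1, ∅)}), loop↦thunk(1, ∅)}), loop↦thunk(1, ∅)}, St=∅>
[7] <T=x, E={x↦thunk(x, {x↦thunk((λx. (x x)), {loop↦thunk(1, ∅)}), loop↦thunk(1, ∅)}), loop↦thunk(1, ∅)}, St=[thunk]>
[8] <T=x, E={x↦thunk((λx. (x x)), {loop↦thunk(1, ∅)}), loop↦thunk(1, ∅)}, St=[thunk]>
[9] <T=(λx. (x x)), E={loop↦thunk(1, ∅)}, St=[thunk]>
[10] <T=(x x), E={x↦thunk(x, {x↦thunk(x, {x↦thunk((λx. (x x)), {loop↦thunk(1, ∅)}), loop↦thunk(1, ∅)}), loop↦thunk(1, ∅)}), loop↦thunk(1, ∅)}, St=∅>
[11] <T=x, E={x↦thunk(x, {x↦thunk(x, {x↦thunk((λx. (x x)), {loop↦thunk(1, ∅)}), loop↦thunk(1, ∅)}), loop↦thunk(1, ∅)}), loop↦thunk(1, ∅)}, St=[thunk]>
[12] <T=x, E={x↦thunk(x, {x↦thunk((λx. (x x)), {loop↦thunk(1, ∅)}), loop↦thunk(1, ∅)}), loop↦thunk(1, ∅)}, St=[thunk]>
[13] <T=x, E={x↦thunk((λx. (x x)), {loop↦thunk(1, ∅)}), loop↦thunk(1, ∅)}, St=[thunk]>
[14] <T=(λx. (x x)), E={loop↦thunk(1, ∅)}, St=[thunk]>
[15] <T=(x x), E={x↦thunk(x, {x↦thunk(x, {x↦thunk(x, {x↦thunk((λx. (x x)), {loop↦thunk(1, ∅)}), loop↦thunk(1, ∅)}), loop↦thunk(1, ∅)}), loop↦thunk(1, ∅)}), loop↦thunk(1, ∅)}, St=∅>
[16] <T=x, E={x↦thunk(x, {x↦thunk(x, {x↦thunk(x, {x↦thunk((λx. (x x)), {loop↦thunk(1, ∅)}), loop↦thunk(1, ∅)}), loop↦thunk(1, ∅)}), loop↦thunk(1, ∅)}), loop↦thunk(1, ∅)}, St=[thunk]>
[17] <T=x, E={x↦thunk(x, {x↦thunk(x, {x↦thunk((λx. (x x)), {loop↦thunk(1, ∅)}), loop↦thunk(1, ∅)}), loop↦thunk(1, ∅)}), loop↦thunk(1, ∅)}, St=[thunk]>
[18] <T=x, E={x↦thunk(x, {x↦thunk((λx. (x x)), {loop↦thunk(1, ∅)}), loop↦thunk(1, ∅)}), loop↦thunk(1, ∅)}, St=[thunk]>
[19] <T=x, E={x↦thunk((λx. (x x)), {loop↦thunk(1, ∅)}), loop↦thunk(1, ∅)}, St=[thunk]>
[20] <T=(λx. (x x)), E={loop↦thunk(1, ∅)}, St=[thunk]>
[21] <T=(x x), E={x↦thunk(x, {x↦thunk(x, {x↦thunk(x, {x↦thunk(x, {x↦thunk((λx. (x x)), {loop↦thunk(1, ∅)}), loop↦thunk(1, ∅)}), loop↦thunk(1, ∅)}), loop↦thunk(1, ∅)}), loop↦thunk(1, ∅)}), loop↦thunk(1, ∅)}, St=∅>
[22] <T=x, E={x↦thunk(x, {x↦thunk(x, {x↦thunk(x, {x↦thunk(x, {x↦thunk((λx. (x x)), {loop↦thunk(1, ∅)}), loop↦thunk(1, ∅)}), loop↦thunk(1, ∅)}), loop↦thunk(1, ∅)}), loop↦thunk(1, ∅)}), loop↦thunk(1, ∅)}, St=[thunk]>
→ 22 transitions taken and the configuration is still not final: no result within 22 steps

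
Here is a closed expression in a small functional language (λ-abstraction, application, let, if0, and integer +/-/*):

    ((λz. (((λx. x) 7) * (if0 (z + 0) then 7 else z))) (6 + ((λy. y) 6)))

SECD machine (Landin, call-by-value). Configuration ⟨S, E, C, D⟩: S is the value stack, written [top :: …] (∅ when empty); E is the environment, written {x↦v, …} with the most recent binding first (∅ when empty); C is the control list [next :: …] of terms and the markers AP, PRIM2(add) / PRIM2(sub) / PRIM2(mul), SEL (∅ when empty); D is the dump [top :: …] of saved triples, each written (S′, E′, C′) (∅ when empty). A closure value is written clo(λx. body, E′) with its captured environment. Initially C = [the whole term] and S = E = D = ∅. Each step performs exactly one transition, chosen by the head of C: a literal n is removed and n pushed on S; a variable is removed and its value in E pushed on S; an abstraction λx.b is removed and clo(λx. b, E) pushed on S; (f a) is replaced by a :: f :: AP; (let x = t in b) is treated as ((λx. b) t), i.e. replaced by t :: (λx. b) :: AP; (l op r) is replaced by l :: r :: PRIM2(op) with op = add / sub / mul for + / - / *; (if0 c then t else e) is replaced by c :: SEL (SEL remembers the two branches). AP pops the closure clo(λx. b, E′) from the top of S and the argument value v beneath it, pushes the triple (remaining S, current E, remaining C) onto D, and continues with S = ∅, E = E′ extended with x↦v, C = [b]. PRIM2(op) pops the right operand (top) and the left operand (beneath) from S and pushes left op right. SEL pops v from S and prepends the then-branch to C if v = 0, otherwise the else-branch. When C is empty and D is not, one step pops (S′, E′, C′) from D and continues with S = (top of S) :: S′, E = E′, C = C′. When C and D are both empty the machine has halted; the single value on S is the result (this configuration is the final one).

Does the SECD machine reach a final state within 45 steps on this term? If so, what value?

t=0: ⟨S=∅; E=∅; C=[((λz. (((λx. x) 7) * (if0 (z + 0) then 7 else z))) (6 + ((λy. y) 6)))]; D=∅⟩
t=1: ⟨S=∅; E=∅; C=[(6 + ((λy. y) 6)) :: (λz. (((λx. x) 7) * (if0 (z + 0) then 7 else z))) :: AP]; D=∅⟩
t=2: ⟨S=∅; E=∅; C=[6 :: ((λy. y) 6) :: PRIM2(add) :: (λz. (((λx. x) 7) * (if0 (z + 0) then 7 else z))) :: AP]; D=∅⟩
t=3: ⟨S=[6]; E=∅; C=[((λy. y) 6) :: PRIM2(add) :: (λz. (((λx. x) 7) * (if0 (z + 0) then 7 else z))) :: AP]; D=∅⟩
t=4: ⟨S=[6]; E=∅; C=[6 :: (λy. y) :: AP :: PRIM2(add) :: (λz. (((λx. x) 7) * (if0 (z + 0) then 7 else z))) :: AP]; D=∅⟩
t=5: ⟨S=[6 :: 6]; E=∅; C=[(λy. y) :: AP :: PRIM2(add) :: (λz. (((λx. x) 7) * (if0 (z + 0) then 7 else z))) :: AP]; D=∅⟩
t=6: ⟨S=[clo(λy. y, ∅) :: 6 :: 6]; E=∅; C=[AP :: PRIM2(add) :: (λz. (((λx. x) 7) * (if0 (z + 0) then 7 else z))) :: AP]; D=∅⟩
t=7: ⟨S=∅; E={y↦6}; C=[y]; D=[([6], ∅, [PRIM2(add) :: (λz. (((λx. x) 7) * (if0 (z + 0) then 7 else z))) :: AP])]⟩
t=8: ⟨S=[6]; E={y↦6}; C=∅; D=[([6], ∅, [PRIM2(add) :: (λz. (((λx. x) 7) * (if0 (z + 0) then 7 else z))) :: AP])]⟩
t=9: ⟨S=[6 :: 6]; E=∅; C=[PRIM2(add) :: (λz. (((λx. x) 7) * (if0 (z + 0) then 7 else z))) :: AP]; D=∅⟩
t=10: ⟨S=[12]; E=∅; C=[(λz. (((λx. x) 7) * (if0 (z + 0) then 7 else z))) :: AP]; D=∅⟩
t=11: ⟨S=[clo(λz. (((λx. x) 7) * (if0 (z + 0) then 7 else z)), ∅) :: 12]; E=∅; C=[AP]; D=∅⟩
t=12: ⟨S=∅; E={z↦12}; C=[(((λx. x) 7) * (if0 (z + 0) then 7 else z))]; D=[(∅, ∅, ∅)]⟩
t=13: ⟨S=∅; E={z↦12}; C=[((λx. x) 7) :: (if0 (z + 0) then 7 else z) :: PRIM2(mul)]; D=[(∅, ∅, ∅)]⟩
t=14: ⟨S=∅; E={z↦12}; C=[7 :: (λx. x) :: AP :: (if0 (z + 0) then 7 else z) :: PRIM2(mul)]; D=[(∅, ∅, ∅)]⟩
t=15: ⟨S=[7]; E={z↦12}; C=[(λx. x) :: AP :: (if0 (z + 0) then 7 else z) :: PRIM2(mul)]; D=[(∅, ∅, ∅)]⟩
t=16: ⟨S=[clo(λx. x, {z↦12}) :: 7]; E={z↦12}; C=[AP :: (if0 (z + 0) then 7 else z) :: PRIM2(mul)]; D=[(∅, ∅, ∅)]⟩
t=17: ⟨S=∅; E={x↦7, z↦12}; C=[x]; D=[(∅, {z↦12}, [(if0 (z + 0) then 7 else z) :: PRIM2(mul)]) :: (∅, ∅, ∅)]⟩
t=18: ⟨S=[7]; E={x↦7, z↦12}; C=∅; D=[(∅, {z↦12}, [(if0 (z + 0) then 7 else z) :: PRIM2(mul)]) :: (∅, ∅, ∅)]⟩
t=19: ⟨S=[7]; E={z↦12}; C=[(if0 (z + 0) then 7 else z) :: PRIM2(mul)]; D=[(∅, ∅, ∅)]⟩
t=20: ⟨S=[7]; E={z↦12}; C=[(z + 0) :: SEL :: PRIM2(mul)]; D=[(∅, ∅, ∅)]⟩
t=21: ⟨S=[7]; E={z↦12}; C=[z :: 0 :: PRIM2(add) :: SEL :: PRIM2(mul)]; D=[(∅, ∅, ∅)]⟩
t=22: ⟨S=[12 :: 7]; E={z↦12}; C=[0 :: PRIM2(add) :: SEL :: PRIM2(mul)]; D=[(∅, ∅, ∅)]⟩
t=23: ⟨S=[0 :: 12 :: 7]; E={z↦12}; C=[PRIM2(add) :: SEL :: PRIM2(mul)]; D=[(∅, ∅, ∅)]⟩
t=24: ⟨S=[12 :: 7]; E={z↦12}; C=[SEL :: PRIM2(mul)]; D=[(∅, ∅, ∅)]⟩
t=25: ⟨S=[7]; E={z↦12}; C=[z :: PRIM2(mul)]; D=[(∅, ∅, ∅)]⟩
t=26: ⟨S=[12 :: 7]; E={z↦12}; C=[PRIM2(mul)]; D=[(∅, ∅, ∅)]⟩
t=27: ⟨S=[84]; E={z↦12}; C=∅; D=[(∅, ∅, ∅)]⟩
t=28: ⟨S=[84]; E=∅; C=∅; D=∅⟩
→ final value 84

Answer: 84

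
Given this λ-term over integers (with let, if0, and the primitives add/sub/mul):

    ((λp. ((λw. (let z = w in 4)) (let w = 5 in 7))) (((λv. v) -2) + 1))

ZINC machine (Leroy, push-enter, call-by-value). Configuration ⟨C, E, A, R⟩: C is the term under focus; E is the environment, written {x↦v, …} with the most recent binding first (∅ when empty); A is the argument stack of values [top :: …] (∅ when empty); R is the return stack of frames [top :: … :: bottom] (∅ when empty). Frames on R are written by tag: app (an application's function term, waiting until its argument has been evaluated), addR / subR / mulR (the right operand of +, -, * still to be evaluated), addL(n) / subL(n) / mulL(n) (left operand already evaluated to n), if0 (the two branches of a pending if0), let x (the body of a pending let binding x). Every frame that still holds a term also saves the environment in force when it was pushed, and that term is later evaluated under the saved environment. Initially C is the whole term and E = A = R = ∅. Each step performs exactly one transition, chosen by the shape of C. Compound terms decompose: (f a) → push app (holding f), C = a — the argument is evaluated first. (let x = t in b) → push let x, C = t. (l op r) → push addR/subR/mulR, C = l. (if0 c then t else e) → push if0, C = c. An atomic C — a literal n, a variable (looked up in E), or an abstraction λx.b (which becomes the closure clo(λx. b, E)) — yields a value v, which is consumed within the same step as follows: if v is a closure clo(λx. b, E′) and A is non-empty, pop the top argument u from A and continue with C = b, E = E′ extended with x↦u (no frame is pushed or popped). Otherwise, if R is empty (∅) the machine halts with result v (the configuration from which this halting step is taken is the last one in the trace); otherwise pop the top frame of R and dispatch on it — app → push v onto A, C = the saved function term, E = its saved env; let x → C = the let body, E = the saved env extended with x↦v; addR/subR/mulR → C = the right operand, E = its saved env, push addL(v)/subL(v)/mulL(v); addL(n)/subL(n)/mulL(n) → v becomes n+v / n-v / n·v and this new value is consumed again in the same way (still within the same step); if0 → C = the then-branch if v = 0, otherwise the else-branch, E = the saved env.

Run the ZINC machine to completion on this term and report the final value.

Answer: 4

Machine steps:
[0] ⟨C=((λp. ((λw. (let z = w in 4)) (let w = 5 in 7))) (((λv. v) -2) + 1)); E=∅; A=∅; R=∅⟩
[1] ⟨C=(((λv. v) -2) + 1); E=∅; A=∅; R=[app]⟩
[2] ⟨C=((λv. v) -2); E=∅; A=∅; R=[addR :: app]⟩
[3] ⟨C=-2; E=∅; A=∅; R=[app :: addR :: app]⟩
[4] ⟨C=(λv. v); E=∅; A=[-2]; R=[addR :: app]⟩
[5] ⟨C=v; E={v↦-2}; A=∅; R=[addR :: app]⟩
[6] ⟨C=1; E=∅; A=∅; R=[addL(-2) :: app]⟩
[7] ⟨C=(λp. ((λw. (let z = w in 4)) (let w = 5 in 7))); E=∅; A=[-1]; R=∅⟩
[8] ⟨C=((λw. (let z = w in 4)) (let w = 5 in 7)); E={p↦-1}; A=∅; R=∅⟩
[9] ⟨C=(let w = 5 in 7); E={p↦-1}; A=∅; R=[app]⟩
[10] ⟨C=5; E={p↦-1}; A=∅; R=[let w :: app]⟩
[11] ⟨C=7; E={w↦5, p↦-1}; A=∅; R=[app]⟩
[12] ⟨C=(λw. (let z = w in 4)); E={p↦-1}; A=[7]; R=∅⟩
[13] ⟨C=(let z = w in 4); E={w↦7, p↦-1}; A=∅; R=∅⟩
[14] ⟨C=w; E={w↦7, p↦-1}; A=∅; R=[let z]⟩
[15] ⟨C=4; E={z↦7, w↦7, p↦-1}; A=∅; R=∅⟩
→ final value 4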